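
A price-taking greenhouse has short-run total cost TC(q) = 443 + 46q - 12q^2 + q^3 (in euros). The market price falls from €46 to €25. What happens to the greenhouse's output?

AVC = 46 - 12q + q^2, minimized at q = 6 where min AVC = €10. MC = 46 - 24q + 3q^2.
With P = €46 above the shutdown price, P = MC gives q = 8.
At P = €25 ≥ min AVC, set P = MC: q = 7. The firm stays open but cuts output.

Output falls from 8 to 7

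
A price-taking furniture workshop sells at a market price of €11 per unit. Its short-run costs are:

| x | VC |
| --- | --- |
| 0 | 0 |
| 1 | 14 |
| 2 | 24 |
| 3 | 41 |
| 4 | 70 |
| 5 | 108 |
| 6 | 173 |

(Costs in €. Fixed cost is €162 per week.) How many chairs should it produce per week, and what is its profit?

x = 0 (shut down); profit = -€162

Compute π = P·x − TC at each output: x=0: -162; x=1: -165; x=2: -164; x=3: -170; x=4: -188; x=5: -215; x=6: -269.
Profit is highest at x = 0. Equivalently, the lowest AVC in the table is 24/2 ≈ €12 at x = 2, and P = €11 falls below it — price never covers variable cost, so the firm shuts down and loses only its fixed cost.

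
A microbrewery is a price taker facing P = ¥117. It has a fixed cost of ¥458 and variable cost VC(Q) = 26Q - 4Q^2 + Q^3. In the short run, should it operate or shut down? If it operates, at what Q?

Strip out fixed cost: VC = 26Q - 4Q^2 + Q^3. Then AVC = 26 - 4Q + Q^2 and MC = 26 - 8Q + 3Q^2.
The AVC parabola has its vertex at Q = 4/2 = 2, where AVC = 26 - 4·2 + 2^2 = ¥22.
Since P = ¥117 ≥ min AVC = ¥22, price covers variable cost and the firm should produce.
P = MC gives -91 - 8Q + 3Q^2 = 0, with roots -13/3 and 7. Take the larger (rising MC): Q* = 7.
Check: AVC at Q = 7 is ¥47 ≤ P, so revenue covers variable cost.
Profit = P·Q − TC = 117·7 − 787 = ¥32.

Produce at Q = 7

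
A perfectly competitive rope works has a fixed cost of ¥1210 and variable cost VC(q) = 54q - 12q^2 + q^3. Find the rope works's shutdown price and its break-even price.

Shutdown price = min AVC. AVC = 54 - 12q + q^2, with vertex at q = 6 and minimum ¥18.
ATC = 1210/q + 54 - 12q + q^2. Setting dATC/dq = −1210/q^2 − 12 + 2q = 0 gives q = 11 (since 2·11^3 − 12·11^2 = 1210).
min ATC = 1210/11 + 54 − 12·11 + 11^2 = ¥153. That is the break-even price.
For ¥18 ≤ P < ¥153 the firm produces at a loss; below ¥18 it shuts down.

Shutdown price = ¥18; break-even price = ¥153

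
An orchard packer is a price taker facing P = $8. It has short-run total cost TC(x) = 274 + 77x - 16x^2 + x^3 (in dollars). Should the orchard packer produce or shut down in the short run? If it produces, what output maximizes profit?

Shut down

Variable cost is VC = 77x - 16x^2 + x^3, so AVC = VC/x = 77 - 16x + x^2 and MC = dTC/dx = 77 - 32x + 3x^2.
AVC is minimized where dAVC/dx = -16 + 2x = 0, at x = 8; min AVC = 77 - 16·8 + 8^2 = $13.
Since P = $8 < min AVC = $13, price fails to cover variable cost at any output.
Shutting down limits the loss to fixed cost, $274.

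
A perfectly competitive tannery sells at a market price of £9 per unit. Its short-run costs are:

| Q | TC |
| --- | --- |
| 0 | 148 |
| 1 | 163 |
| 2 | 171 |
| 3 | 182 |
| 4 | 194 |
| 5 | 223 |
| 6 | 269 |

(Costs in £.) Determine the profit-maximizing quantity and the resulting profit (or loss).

Compute π = P·Q − TC at each output: Q=0: -148; Q=1: -154; Q=2: -153; Q=3: -155; Q=4: -158; Q=5: -178; Q=6: -215.
Profit is highest at Q = 0. Equivalently, the lowest AVC in the table is 34/3 ≈ £11.33 at Q = 3, and P = £9 falls below it — price never covers variable cost, so the firm shuts down and loses only its fixed cost.

Q = 0 (shut down); profit = -£148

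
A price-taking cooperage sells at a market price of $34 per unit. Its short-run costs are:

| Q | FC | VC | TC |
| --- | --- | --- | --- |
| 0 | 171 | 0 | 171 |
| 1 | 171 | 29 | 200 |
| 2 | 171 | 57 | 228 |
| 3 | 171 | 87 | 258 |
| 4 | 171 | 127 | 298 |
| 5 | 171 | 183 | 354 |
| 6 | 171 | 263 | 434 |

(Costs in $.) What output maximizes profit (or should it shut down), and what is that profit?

Compute π = P·Q − TC at each output: Q=0: -171; Q=1: -166; Q=2: -160; Q=3: -156; Q=4: -162; Q=5: -184; Q=6: -230.
Profit is maximized at Q = 3. AVC there is 87/3 = $29 ≤ P, so producing beats shutting down (which would give -$171).

Q = 3; profit = -$156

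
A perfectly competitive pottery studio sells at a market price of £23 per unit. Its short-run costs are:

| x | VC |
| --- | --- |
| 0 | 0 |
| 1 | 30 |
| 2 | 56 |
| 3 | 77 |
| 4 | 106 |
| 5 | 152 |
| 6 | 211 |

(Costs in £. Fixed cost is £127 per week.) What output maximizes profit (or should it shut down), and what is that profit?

Tabulate TR − TC: x=0: -127; x=1: -134; x=2: -137; x=3: -135; x=4: -141; x=5: -164; x=6: -200.
Profit is highest at x = 0. Equivalently, the lowest AVC in the table is 77/3 ≈ £25.67 at x = 3, and P = £23 falls below it — price never covers variable cost, so the firm shuts down and loses only its fixed cost.

x = 0 (shut down); profit = -£127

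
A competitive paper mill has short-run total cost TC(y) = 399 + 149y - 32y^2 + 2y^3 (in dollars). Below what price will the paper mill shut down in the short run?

$21 per unit

The shutdown price is the minimum of AVC. VC = 149y - 32y^2 + 2y^3, so AVC = 149 - 32y + 2y^2.
At the minimum of AVC, MC = AVC. MC = 149 - 64y + 6y^2; setting MC = AVC gives 4y^2 - 32y = 0, so y = 8. min AVC = 21.
For P < $21 the firm produces nothing.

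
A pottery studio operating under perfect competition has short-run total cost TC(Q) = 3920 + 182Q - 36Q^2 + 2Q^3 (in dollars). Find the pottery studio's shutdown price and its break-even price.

Shutdown price = min AVC. AVC = 182 - 36Q + 2Q^2, with vertex at Q = 9 and minimum $20.
ATC = 3920/Q + 182 - 36Q + 2Q^2. Setting dATC/dQ = −3920/Q^2 − 36 + 4Q = 0 gives Q = 14 (since 4·14^3 − 36·14^2 = 3920).
min ATC = 3920/14 + 182 − 36·14 + 2·14^2 = $350. That is the break-even price.
Between these two prices the firm operates at a loss; above $350 it earns a profit.

Shutdown price = $20; break-even price = $350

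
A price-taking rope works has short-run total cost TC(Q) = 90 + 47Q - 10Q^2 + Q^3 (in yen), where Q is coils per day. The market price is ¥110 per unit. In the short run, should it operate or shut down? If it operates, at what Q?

Produce at Q = 9

From TC, MC = TC'(Q) = 47 - 20Q + 3Q^2 and AVC = VC/Q = 47 - 10Q + Q^2.
AVC is minimized where dAVC/dQ = -10 + 2Q = 0, at Q = 5; min AVC = 47 - 10·5 + 5^2 = ¥22.
Since P = ¥110 ≥ min AVC = ¥22, price covers variable cost and the firm should produce.
Solving P = MC: -63 - 20Q + 3Q^2 = 0 ⇒ Q = -7/3 or 9. On the upward-sloping branch, Q* = 9.
Check: AVC at Q = 9 is ¥38 ≤ P, so revenue covers variable cost.
Profit = P·Q − TC = 110·9 − 432 = ¥558.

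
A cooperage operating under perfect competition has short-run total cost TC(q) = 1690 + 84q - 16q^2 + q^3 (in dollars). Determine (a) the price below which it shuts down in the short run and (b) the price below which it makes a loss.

Shutdown price = min AVC. AVC = 84 - 16q + q^2, with vertex at q = 8 and minimum $20.
ATC = 1690/q + 84 - 16q + q^2. Setting dATC/dq = −1690/q^2 − 16 + 2q = 0 gives q = 13 (since 2·13^3 − 16·13^2 = 1690).
min ATC = 1690/13 + 84 − 16·13 + 13^2 = $175. That is the break-even price.
For $20 ≤ P < $175 the firm produces at a loss; below $20 it shuts down.

Shutdown price = $20; break-even price = $175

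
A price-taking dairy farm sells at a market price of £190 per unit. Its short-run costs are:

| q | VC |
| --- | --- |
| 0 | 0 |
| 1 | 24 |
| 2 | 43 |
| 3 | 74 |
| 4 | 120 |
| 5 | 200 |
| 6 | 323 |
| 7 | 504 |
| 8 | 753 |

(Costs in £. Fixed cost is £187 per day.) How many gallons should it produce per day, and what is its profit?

q = 7; profit = £639

Profit at each row (π = 190q − TC): q=0: -187; q=1: -21; q=2: 150; q=3: 309; q=4: 453; q=5: 563; q=6: 630; q=7: 639; q=8: 580.
Profit is maximized at q = 7. AVC there is 504/7 = £72 ≤ P, so producing beats shutting down (which would give -£187).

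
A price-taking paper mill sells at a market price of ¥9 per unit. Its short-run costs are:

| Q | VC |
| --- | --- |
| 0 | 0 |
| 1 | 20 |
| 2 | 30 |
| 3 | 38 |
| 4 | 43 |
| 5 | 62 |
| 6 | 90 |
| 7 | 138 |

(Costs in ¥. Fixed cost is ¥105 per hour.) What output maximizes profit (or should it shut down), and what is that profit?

Q = 0 (shut down); profit = -¥105

Compute π = P·Q − TC at each output: Q=0: -105; Q=1: -116; Q=2: -117; Q=3: -116; Q=4: -112; Q=5: -122; Q=6: -141; Q=7: -180.
Profit is highest at Q = 0. Equivalently, the lowest AVC in the table is 43/4 ≈ ¥10.75 at Q = 4, and P = ¥9 falls below it — price never covers variable cost, so the firm shuts down and loses only its fixed cost.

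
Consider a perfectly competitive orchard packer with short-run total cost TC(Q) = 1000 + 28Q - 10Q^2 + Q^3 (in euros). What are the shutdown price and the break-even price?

Shutdown price = min AVC. AVC = 28 - 10Q + Q^2, with vertex at Q = 5 and minimum €3.
ATC = 1000/Q + 28 - 10Q + Q^2. Setting dATC/dQ = −1000/Q^2 − 10 + 2Q = 0 gives Q = 10 (since 2·10^3 − 10·10^2 = 1000).
min ATC = 1000/10 + 28 − 10·10 + 10^2 = €128. That is the break-even price.
Between these two prices the firm operates at a loss; above €128 it earns a profit.

Shutdown price = €3; break-even price = €128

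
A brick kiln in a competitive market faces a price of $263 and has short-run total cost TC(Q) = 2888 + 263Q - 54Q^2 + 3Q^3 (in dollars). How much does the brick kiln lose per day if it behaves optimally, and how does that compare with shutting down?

AVC = 263 - 54Q + 3Q^2 has its minimum $20 at Q = 9; price $263 clears that bar, so the firm operates.
With MC = 263 - 108Q + 9Q^2, P = MC on the upward-sloping part at Q* = 12.
TR = 263·12 = 3156. TC = 2888 + 564 = 3452. Profit = 3156 − 3452 = -$296.
By producing, the firm covers all variable cost plus $2592 of fixed cost; shutting down would lose the full $2888.

Profit = -$296 at Q = 12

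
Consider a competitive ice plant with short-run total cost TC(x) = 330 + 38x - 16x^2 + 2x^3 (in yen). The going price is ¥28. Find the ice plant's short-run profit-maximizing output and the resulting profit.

AVC = 38 - 16x + 2x^2 has its minimum ¥6 at x = 4; price ¥28 clears that bar, so the firm operates.
MC = 38 - 32x + 6x^2. Setting P = MC and taking the root on the rising branch gives x* = 5.
TR = 28·5 = 140. TC = 330 + 40 = 370. Profit = 140 − 370 = -¥230.
That loss of ¥230 beats the ¥330 the firm would lose by shutting down; producing recovers ¥100 of fixed cost.

Profit = -¥230 at x = 5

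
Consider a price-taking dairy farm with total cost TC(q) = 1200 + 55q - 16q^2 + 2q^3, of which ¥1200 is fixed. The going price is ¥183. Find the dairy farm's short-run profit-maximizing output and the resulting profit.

AVC = 55 - 16q + 2q^2; min AVC = ¥23 at q = 4. Since P = ¥183 ≥ min AVC, the firm produces.
With MC = 55 - 32q + 6q^2, P = MC on the upward-sloping part at q* = 8.
TR = 183·8 = 1464. TC = 1200 + 440 = 1640. Profit = 1464 − 1640 = -¥176.
By producing, the firm covers all variable cost plus ¥1024 of fixed cost; shutting down would lose the full ¥1200.

Profit = -¥176 at q = 8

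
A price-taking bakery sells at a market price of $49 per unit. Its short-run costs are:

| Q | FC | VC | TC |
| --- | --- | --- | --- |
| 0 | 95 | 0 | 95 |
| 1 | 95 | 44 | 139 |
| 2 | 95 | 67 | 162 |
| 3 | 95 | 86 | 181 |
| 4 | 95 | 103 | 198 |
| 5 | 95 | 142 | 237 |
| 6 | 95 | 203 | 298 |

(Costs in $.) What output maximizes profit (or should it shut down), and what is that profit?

Q = 5; profit = $8

Compute π = P·Q − TC at each output: Q=0: -95; Q=1: -90; Q=2: -64; Q=3: -34; Q=4: -2; Q=5: 8; Q=6: -4.
Profit is maximized at Q = 5. AVC there is 142/5 = $28.40 ≤ P, so producing beats shutting down (which would give -$95).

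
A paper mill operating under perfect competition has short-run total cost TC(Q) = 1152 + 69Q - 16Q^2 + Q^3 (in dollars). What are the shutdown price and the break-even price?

AVC = 69 - 16Q + Q^2; minimized at Q = 8, giving min AVC = $5. That is the shutdown price.
ATC = 1152/Q + 69 - 16Q + Q^2. Setting dATC/dQ = −1152/Q^2 − 16 + 2Q = 0 gives Q = 12 (since 2·12^3 − 16·12^2 = 1152).
min ATC = 1152/12 + 69 − 16·12 + 12^2 = $117. That is the break-even price.
Between these two prices the firm operates at a loss; above $117 it earns a profit.

Shutdown price = $5; break-even price = $117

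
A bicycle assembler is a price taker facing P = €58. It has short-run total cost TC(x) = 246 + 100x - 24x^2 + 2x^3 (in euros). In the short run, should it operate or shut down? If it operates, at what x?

Produce at x = 7

From TC, MC = TC'(x) = 100 - 48x + 6x^2 and AVC = VC/x = 100 - 24x + 2x^2.
AVC hits its minimum where MC = AVC, at x = 6, giving min AVC = 100 - 24·6 + 2·6^2 = €28.
Since P = €58 ≥ min AVC = €28, price covers variable cost and the firm should produce.
Set P = MC: 58 = 100 - 48x + 6x^2 → 42 - 48x + 6x^2 = 0. The roots are x = 1 and x = 7; the profit-maximizing output is on the rising part of MC, so x* = 7.
Check: AVC at x = 7 is €30 ≤ P, so revenue covers variable cost.
Profit = P·x − TC = 58·7 − 456 = -€50, a loss, but smaller than the €246 fixed cost the firm would lose by shutting down.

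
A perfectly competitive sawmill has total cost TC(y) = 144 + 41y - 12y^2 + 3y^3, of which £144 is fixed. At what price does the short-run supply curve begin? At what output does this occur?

£29 per unit, at y = 2

Short-run supply begins at min AVC. From VC = 41y - 12y^2 + 3y^3, AVC = 41 - 12y + 3y^2.
At the minimum of AVC, MC = AVC. MC = 41 - 24y + 9y^2; setting MC = AVC gives 6y^2 - 12y = 0, so y = 2. min AVC = 29.
The firm shuts down for any P below £29.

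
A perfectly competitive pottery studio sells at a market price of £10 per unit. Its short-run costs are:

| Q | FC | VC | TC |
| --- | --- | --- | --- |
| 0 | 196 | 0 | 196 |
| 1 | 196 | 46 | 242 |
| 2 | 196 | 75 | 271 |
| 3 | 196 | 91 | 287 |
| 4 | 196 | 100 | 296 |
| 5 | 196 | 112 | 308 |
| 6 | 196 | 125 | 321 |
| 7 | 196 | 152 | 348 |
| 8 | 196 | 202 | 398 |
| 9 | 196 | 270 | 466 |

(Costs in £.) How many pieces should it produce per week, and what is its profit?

Q = 0 (shut down); profit = -£196

Compute π = P·Q − TC at each output: Q=0: -196; Q=1: -232; Q=2: -251; Q=3: -257; Q=4: -256; Q=5: -258; Q=6: -261; Q=7: -278; Q=8: -318; Q=9: -376.
Profit is highest at Q = 0. Equivalently, the lowest AVC in the table is 125/6 ≈ £20.83 at Q = 6, and P = £10 falls below it — price never covers variable cost, so the firm shuts down and loses only its fixed cost.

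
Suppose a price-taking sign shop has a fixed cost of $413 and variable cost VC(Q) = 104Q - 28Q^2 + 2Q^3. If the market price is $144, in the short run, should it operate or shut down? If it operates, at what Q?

Produce at Q = 10

From TC, MC = TC'(Q) = 104 - 56Q + 6Q^2 and AVC = VC/Q = 104 - 28Q + 2Q^2.
AVC hits its minimum where MC = AVC, at Q = 7, giving min AVC = 104 - 28·7 + 2·7^2 = $6.
Because $144 ≥ $6, revenue can cover variable cost; the firm operates.
P = MC gives -40 - 56Q + 6Q^2 = 0, with roots -2/3 and 10. Take the larger (rising MC): Q* = 10.
Check: AVC at Q = 10 is $24 ≤ P, so revenue covers variable cost.
Profit = P·Q − TC = 144·10 − 653 = $787.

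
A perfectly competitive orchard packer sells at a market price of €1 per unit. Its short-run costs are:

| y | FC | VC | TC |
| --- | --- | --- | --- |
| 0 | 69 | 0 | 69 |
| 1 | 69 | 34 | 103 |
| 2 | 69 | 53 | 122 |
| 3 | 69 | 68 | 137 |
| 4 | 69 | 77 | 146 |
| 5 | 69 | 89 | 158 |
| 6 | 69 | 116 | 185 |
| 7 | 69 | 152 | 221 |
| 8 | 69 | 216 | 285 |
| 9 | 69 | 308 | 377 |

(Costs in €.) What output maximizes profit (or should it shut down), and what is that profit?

Profit at each row (π = 1y − TC): y=0: -69; y=1: -102; y=2: -120; y=3: -134; y=4: -142; y=5: -153; y=6: -179; y=7: -214; y=8: -277; y=9: -368.
Profit is highest at y = 0. Equivalently, the lowest AVC in the table is 89/5 ≈ €17.80 at y = 5, and P = €1 falls below it — price never covers variable cost, so the firm shuts down and loses only its fixed cost.

y = 0 (shut down); profit = -€69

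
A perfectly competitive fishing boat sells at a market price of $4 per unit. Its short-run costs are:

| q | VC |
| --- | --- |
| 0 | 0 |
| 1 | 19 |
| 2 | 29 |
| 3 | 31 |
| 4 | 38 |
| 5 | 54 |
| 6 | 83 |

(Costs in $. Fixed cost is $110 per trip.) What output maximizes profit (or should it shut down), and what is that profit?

Profit at each row (π = 4q − TC): q=0: -110; q=1: -125; q=2: -131; q=3: -129; q=4: -132; q=5: -144; q=6: -169.
Profit is highest at q = 0. Equivalently, the lowest AVC in the table is 38/4 ≈ $9.50 at q = 4, and P = $4 falls below it — price never covers variable cost, so the firm shuts down and loses only its fixed cost.

q = 0 (shut down); profit = -$110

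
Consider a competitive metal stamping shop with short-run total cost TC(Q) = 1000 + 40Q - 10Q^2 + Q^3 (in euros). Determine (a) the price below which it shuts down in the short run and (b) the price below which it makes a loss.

AVC = 40 - 10Q + Q^2; minimized at Q = 5, giving min AVC = €15. That is the shutdown price.
ATC = 1000/Q + 40 - 10Q + Q^2. Setting dATC/dQ = −1000/Q^2 − 10 + 2Q = 0 gives Q = 10 (since 2·10^3 − 10·10^2 = 1000).
min ATC = 1000/10 + 40 − 10·10 + 10^2 = €140. That is the break-even price.
Between these two prices the firm operates at a loss; above €140 it earns a profit.

Shutdown price = €15; break-even price = €140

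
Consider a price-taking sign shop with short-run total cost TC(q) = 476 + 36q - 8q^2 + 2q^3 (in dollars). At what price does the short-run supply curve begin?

Short-run supply begins at min AVC. From VC = 36q - 8q^2 + 2q^3, AVC = 36 - 8q + 2q^2.
dAVC/dq = -8 + 4q = 0 gives q = 2. min AVC = 36 - 8·2 + 2·2^2 = 28.
For P < $28 the firm produces nothing.

$28 per unit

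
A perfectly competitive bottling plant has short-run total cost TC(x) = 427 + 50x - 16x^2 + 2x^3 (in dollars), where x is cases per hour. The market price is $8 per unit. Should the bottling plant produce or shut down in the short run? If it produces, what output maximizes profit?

Shut down

From TC, MC = TC'(x) = 50 - 32x + 6x^2 and AVC = VC/x = 50 - 16x + 2x^2.
The AVC parabola has its vertex at x = 16/4 = 4, where AVC = 50 - 16·4 + 2·4^2 = $18.
With P < min AVC ($8 < $18), every unit sold adds to the loss.
Shutting down limits the loss to fixed cost, $427.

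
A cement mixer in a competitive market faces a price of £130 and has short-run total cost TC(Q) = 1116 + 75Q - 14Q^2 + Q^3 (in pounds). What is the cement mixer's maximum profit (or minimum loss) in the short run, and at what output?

AVC = 75 - 14Q + Q^2 has its minimum £26 at Q = 7; price £130 clears that bar, so the firm operates.
With MC = 75 - 28Q + 3Q^2, P = MC on the upward-sloping part at Q* = 11.
TR = 130·11 = 1430. TC = 1116 + 462 = 1578. Profit = 1430 − 1578 = -£148.
By producing, the firm covers all variable cost plus £968 of fixed cost; shutting down would lose the full £1116.

Profit = -£148 at Q = 11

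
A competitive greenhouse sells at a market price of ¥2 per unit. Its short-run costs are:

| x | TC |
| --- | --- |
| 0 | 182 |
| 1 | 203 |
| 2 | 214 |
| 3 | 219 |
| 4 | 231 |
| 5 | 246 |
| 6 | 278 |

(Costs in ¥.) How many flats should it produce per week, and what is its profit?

Compute π = P·x − TC at each output: x=0: -182; x=1: -201; x=2: -210; x=3: -213; x=4: -223; x=5: -236; x=6: -266.
Profit is highest at x = 0. Equivalently, the lowest AVC in the table is 49/4 ≈ ¥12.25 at x = 4, and P = ¥2 falls below it — price never covers variable cost, so the firm shuts down and loses only its fixed cost.

x = 0 (shut down); profit = -¥182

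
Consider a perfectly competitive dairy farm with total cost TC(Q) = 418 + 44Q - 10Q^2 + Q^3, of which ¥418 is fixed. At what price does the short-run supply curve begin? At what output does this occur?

The shutdown price is the minimum of AVC. VC = 44Q - 10Q^2 + Q^3, so AVC = 44 - 10Q + Q^2.
At the minimum of AVC, MC = AVC. MC = 44 - 20Q + 3Q^2; setting MC = AVC gives 2Q^2 - 10Q = 0, so Q = 5. min AVC = 19.
The firm shuts down for any P below ¥19.

¥19 per unit, at Q = 5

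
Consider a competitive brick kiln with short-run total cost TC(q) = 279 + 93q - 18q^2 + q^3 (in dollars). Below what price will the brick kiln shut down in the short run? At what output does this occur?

$12 per unit, at q = 9

Short-run supply begins at min AVC. From VC = 93q - 18q^2 + q^3, AVC = 93 - 18q + q^2.
dAVC/dq = -18 + 2q = 0 gives q = 9. min AVC = 93 - 18·9 + 9^2 = 12.
So the shutdown price is $12.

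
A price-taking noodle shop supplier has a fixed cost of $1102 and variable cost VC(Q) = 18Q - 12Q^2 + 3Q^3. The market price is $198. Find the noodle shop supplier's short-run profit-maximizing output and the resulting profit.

AVC = 18 - 12Q + 3Q^2 has its minimum $6 at Q = 2; price $198 clears that bar, so the firm operates.
MC = 18 - 24Q + 9Q^2. Setting P = MC and taking the root on the rising branch gives Q* = 6.
TR = 198·6 = 1188. TC = 1102 + 324 = 1426. Profit = 1188 − 1426 = -$238.
Shutting down would mean losing the fixed cost of $1102, so operating at a loss of $238 is better by $864.

Profit = -$238 at Q = 6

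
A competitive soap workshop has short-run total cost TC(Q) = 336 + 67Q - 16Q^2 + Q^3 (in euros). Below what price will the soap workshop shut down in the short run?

€3 per unit

The firm shuts down when price falls below the minimum of average variable cost. AVC = VC/Q = 67 - 16Q + Q^2.
At the minimum of AVC, MC = AVC. MC = 67 - 32Q + 3Q^2; setting MC = AVC gives 2Q^2 - 16Q = 0, so Q = 8. min AVC = 3.
The firm shuts down for any P below €3.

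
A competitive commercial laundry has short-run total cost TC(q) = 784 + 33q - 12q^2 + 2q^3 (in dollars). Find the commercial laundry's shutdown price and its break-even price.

Shutdown price = min AVC. AVC = 33 - 12q + 2q^2, with vertex at q = 3 and minimum $15.
ATC = 784/q + 33 - 12q + 2q^2. Setting dATC/dq = −784/q^2 − 12 + 4q = 0 gives q = 7 (since 4·7^3 − 12·7^2 = 784).
min ATC = 784/7 + 33 − 12·7 + 2·7^2 = $159. That is the break-even price.
For $15 ≤ P < $159 the firm produces at a loss; below $15 it shuts down.

Shutdown price = $15; break-even price = $159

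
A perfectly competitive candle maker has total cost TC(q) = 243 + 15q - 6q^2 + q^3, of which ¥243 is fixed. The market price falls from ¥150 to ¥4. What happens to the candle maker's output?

Output falls from 9 to 0 (the firm shuts down)

MC = 15 - 12q + 3q^2; the shutdown threshold is min AVC = ¥6 (at q = 3).
With P = ¥150 above the shutdown price, P = MC gives q = 9.
At P = ¥4 < min AVC = ¥6, price no longer covers variable cost at any output, so the firm shuts down: q = 0.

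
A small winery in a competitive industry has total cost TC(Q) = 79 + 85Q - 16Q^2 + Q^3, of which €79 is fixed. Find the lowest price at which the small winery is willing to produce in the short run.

The shutdown price is the minimum of AVC. VC = 85Q - 16Q^2 + Q^3, so AVC = 85 - 16Q + Q^2.
dAVC/dQ = -16 + 2Q = 0 gives Q = 8. min AVC = 85 - 16·8 + 8^2 = 21.
The firm shuts down for any P below €21.

€21 per unit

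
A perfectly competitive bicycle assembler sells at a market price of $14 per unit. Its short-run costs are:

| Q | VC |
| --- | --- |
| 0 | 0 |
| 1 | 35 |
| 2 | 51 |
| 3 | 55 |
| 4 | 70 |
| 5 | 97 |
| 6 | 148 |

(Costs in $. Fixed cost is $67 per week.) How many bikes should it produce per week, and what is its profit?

Q = 0 (shut down); profit = -$67

Profit at each row (π = 14Q − TC): Q=0: -67; Q=1: -88; Q=2: -90; Q=3: -80; Q=4: -81; Q=5: -94; Q=6: -131.
Profit is highest at Q = 0. Equivalently, the lowest AVC in the table is 70/4 ≈ $17.50 at Q = 4, and P = $14 falls below it — price never covers variable cost, so the firm shuts down and loses only its fixed cost.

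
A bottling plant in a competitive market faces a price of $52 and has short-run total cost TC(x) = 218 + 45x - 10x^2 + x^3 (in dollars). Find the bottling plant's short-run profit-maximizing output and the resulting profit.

AVC = 45 - 10x + x^2; min AVC = $20 at x = 5. Since P = $52 ≥ min AVC, the firm produces.
With MC = 45 - 20x + 3x^2, P = MC on the upward-sloping part at x* = 7.
TR = 52·7 = 364. TC = 218 + 168 = 386. Profit = 364 − 386 = -$22.
Shutting down would mean losing the fixed cost of $218, so operating at a loss of $22 is better by $196.

Profit = -$22 at x = 7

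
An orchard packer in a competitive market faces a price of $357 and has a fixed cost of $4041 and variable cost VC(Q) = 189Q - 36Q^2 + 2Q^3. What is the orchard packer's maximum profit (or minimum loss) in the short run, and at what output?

AVC = 189 - 36Q + 2Q^2 has its minimum $27 at Q = 9; price $357 clears that bar, so the firm operates.
MC = 189 - 72Q + 6Q^2. Setting P = MC and taking the root on the rising branch gives Q* = 14.
TR = 357·14 = 4998. TC = 4041 + 1078 = 5119. Profit = 4998 − 5119 = -$121.
Shutting down would mean losing the fixed cost of $4041, so operating at a loss of $121 is better by $3920.

Profit = -$121 at Q = 14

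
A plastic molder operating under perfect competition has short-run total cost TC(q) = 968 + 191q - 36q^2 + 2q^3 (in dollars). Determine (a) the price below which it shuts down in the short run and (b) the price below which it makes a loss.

AVC = 191 - 36q + 2q^2; minimized at q = 9, giving min AVC = $29. That is the shutdown price.
ATC = 968/q + 191 - 36q + 2q^2. Setting dATC/dq = −968/q^2 − 36 + 4q = 0 gives q = 11 (since 4·11^3 − 36·11^2 = 968).
min ATC = 968/11 + 191 − 36·11 + 2·11^2 = $125. That is the break-even price.
For $29 ≤ P < $125 the firm produces at a loss; below $29 it shuts down.

Shutdown price = $29; break-even price = $125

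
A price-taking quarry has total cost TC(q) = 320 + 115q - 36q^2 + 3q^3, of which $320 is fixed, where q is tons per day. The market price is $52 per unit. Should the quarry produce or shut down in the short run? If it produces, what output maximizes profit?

Produce at q = 7

Variable cost is VC = 115q - 36q^2 + 3q^3, so AVC = VC/q = 115 - 36q + 3q^2 and MC = dTC/dq = 115 - 72q + 9q^2.
AVC is minimized where dAVC/dq = -36 + 6q = 0, at q = 6; min AVC = 115 - 36·6 + 3·6^2 = $7.
P = $52 exceeds min AVC = $7, so the firm stays open.
P = MC gives 63 - 72q + 9q^2 = 0, with roots 1 and 7. Take the larger (rising MC): q* = 7.
Check: AVC at q = 7 is $10 ≤ P, so revenue covers variable cost.
Profit = P·q − TC = 52·7 − 390 = -$26, a loss, but smaller than the $320 fixed cost the firm would lose by shutting down.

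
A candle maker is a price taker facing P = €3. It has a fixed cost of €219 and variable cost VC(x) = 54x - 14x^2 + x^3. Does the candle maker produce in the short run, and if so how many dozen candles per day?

Shut down

Strip out fixed cost: VC = 54x - 14x^2 + x^3. Then AVC = 54 - 14x + x^2 and MC = 54 - 28x + 3x^2.
AVC is minimized where dAVC/dx = -14 + 2x = 0, at x = 7; min AVC = 54 - 14·7 + 7^2 = €5.
Since P = €3 < min AVC = €5, price fails to cover variable cost at any output.
Best response: produce nothing and absorb the €219 fixed cost.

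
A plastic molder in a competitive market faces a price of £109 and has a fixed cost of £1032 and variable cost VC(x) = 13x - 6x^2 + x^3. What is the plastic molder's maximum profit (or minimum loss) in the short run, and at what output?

AVC = 13 - 6x + x^2; min AVC = £4 at x = 3. Since P = £109 ≥ min AVC, the firm produces.
With MC = 13 - 12x + 3x^2, P = MC on the upward-sloping part at x* = 8.
TR = 109·8 = 872. TC = 1032 + 232 = 1264. Profit = 872 − 1264 = -£392.
By producing, the firm covers all variable cost plus £640 of fixed cost; shutting down would lose the full £1032.

Profit = -£392 at x = 8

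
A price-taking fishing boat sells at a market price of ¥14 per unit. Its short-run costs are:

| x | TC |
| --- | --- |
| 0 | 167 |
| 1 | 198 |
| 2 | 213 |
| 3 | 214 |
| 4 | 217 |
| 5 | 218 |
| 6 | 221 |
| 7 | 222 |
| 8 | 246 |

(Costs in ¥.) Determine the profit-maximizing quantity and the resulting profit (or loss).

Compute π = P·x − TC at each output: x=0: -167; x=1: -184; x=2: -185; x=3: -172; x=4: -161; x=5: -148; x=6: -137; x=7: -124; x=8: -134.
Profit is maximized at x = 7. AVC there is 55/7 = ¥7.86 ≤ P, so producing beats shutting down (which would give -¥167).

x = 7; profit = -¥124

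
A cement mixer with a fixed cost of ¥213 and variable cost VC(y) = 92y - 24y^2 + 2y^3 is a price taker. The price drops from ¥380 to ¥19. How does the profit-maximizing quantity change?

MC = 92 - 48y + 6y^2; the shutdown threshold is min AVC = ¥20 (at y = 6).
At P = ¥380 ≥ min AVC, set P = MC on the rising branch: y = 12.
At P = ¥19 < min AVC = ¥20, price no longer covers variable cost at any output, so the firm shuts down: y = 0.

Output falls from 12 to 0 (the firm shuts down)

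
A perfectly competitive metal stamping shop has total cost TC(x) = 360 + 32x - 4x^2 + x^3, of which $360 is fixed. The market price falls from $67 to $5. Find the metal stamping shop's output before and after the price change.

MC = 32 - 8x + 3x^2; the shutdown threshold is min AVC = $28 (at x = 2).
With P = $67 above the shutdown price, P = MC gives x = 5.
At P = $5 < min AVC = $28, price no longer covers variable cost at any output, so the firm shuts down: x = 0.

Output falls from 5 to 0 (the firm shuts down)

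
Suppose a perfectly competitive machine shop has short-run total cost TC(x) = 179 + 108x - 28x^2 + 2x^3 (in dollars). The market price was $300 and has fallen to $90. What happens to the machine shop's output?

Output falls from 12 to 9

AVC = 108 - 28x + 2x^2, minimized at x = 7 where min AVC = $10. MC = 108 - 56x + 6x^2.
At P = $300 ≥ min AVC, set P = MC on the rising branch: x = 12.
At P = $90 ≥ min AVC, set P = MC: x = 9. The firm stays open but cuts output.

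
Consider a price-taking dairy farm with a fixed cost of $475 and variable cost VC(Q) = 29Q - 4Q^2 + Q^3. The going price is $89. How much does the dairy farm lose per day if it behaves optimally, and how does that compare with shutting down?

Profit = -$187 at Q = 6

AVC = 29 - 4Q + Q^2; min AVC = $25 at Q = 2. Since P = $89 ≥ min AVC, the firm produces.
MC = 29 - 8Q + 3Q^2. Setting P = MC and taking the root on the rising branch gives Q* = 6.
TR = 89·6 = 534. TC = 475 + 246 = 721. Profit = 534 − 721 = -$187.
That loss of $187 beats the $475 the firm would lose by shutting down; producing recovers $288 of fixed cost.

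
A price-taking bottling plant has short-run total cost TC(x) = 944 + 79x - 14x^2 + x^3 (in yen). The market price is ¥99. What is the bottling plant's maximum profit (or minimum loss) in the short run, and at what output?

AVC = 79 - 14x + x^2 has its minimum ¥30 at x = 7; price ¥99 clears that bar, so the firm operates.
With MC = 79 - 28x + 3x^2, P = MC on the upward-sloping part at x* = 10.
TR = 99·10 = 990. TC = 944 + 390 = 1334. Profit = 990 − 1334 = -¥344.
By producing, the firm covers all variable cost plus ¥600 of fixed cost; shutting down would lose the full ¥944.

Profit = -¥344 at x = 10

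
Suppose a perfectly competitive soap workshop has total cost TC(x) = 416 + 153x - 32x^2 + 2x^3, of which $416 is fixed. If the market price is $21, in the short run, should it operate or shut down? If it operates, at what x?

Shut down

Strip out fixed cost: VC = 153x - 32x^2 + 2x^3. Then AVC = 153 - 32x + 2x^2 and MC = 153 - 64x + 6x^2.
The AVC parabola has its vertex at x = 32/4 = 8, where AVC = 153 - 32·8 + 2·8^2 = $25.
With P < min AVC ($21 < $25), every unit sold adds to the loss.
Shutting down limits the loss to fixed cost, $416.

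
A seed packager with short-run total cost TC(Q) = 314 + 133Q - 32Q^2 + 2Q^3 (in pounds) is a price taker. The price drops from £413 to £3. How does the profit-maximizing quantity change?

Output falls from 14 to 0 (the firm shuts down)

MC = 133 - 64Q + 6Q^2; the shutdown threshold is min AVC = £5 (at Q = 8).
At P = £413 ≥ min AVC, set P = MC on the rising branch: Q = 14.
At P = £3 < min AVC = £5, price no longer covers variable cost at any output, so the firm shuts down: Q = 0.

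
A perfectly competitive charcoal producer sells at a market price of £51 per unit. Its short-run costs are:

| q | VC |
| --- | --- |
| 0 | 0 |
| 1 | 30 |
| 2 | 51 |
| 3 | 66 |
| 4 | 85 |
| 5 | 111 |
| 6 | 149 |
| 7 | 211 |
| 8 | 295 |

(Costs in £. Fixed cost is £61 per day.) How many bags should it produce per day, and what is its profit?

Compute π = P·q − TC at each output: q=0: -61; q=1: -40; q=2: -10; q=3: 26; q=4: 58; q=5: 83; q=6: 96; q=7: 85; q=8: 52.
Profit is maximized at q = 6. AVC there is 149/6 = £24.83 ≤ P, so producing beats shutting down (which would give -£61).

q = 6; profit = £96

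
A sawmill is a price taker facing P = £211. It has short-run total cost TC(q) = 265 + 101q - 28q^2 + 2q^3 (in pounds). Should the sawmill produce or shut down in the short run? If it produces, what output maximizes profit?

From TC, MC = TC'(q) = 101 - 56q + 6q^2 and AVC = VC/q = 101 - 28q + 2q^2.
AVC is minimized where dAVC/dq = -28 + 4q = 0, at q = 7; min AVC = 101 - 28·7 + 2·7^2 = £3.
Because £211 ≥ £3, revenue can cover variable cost; the firm operates.
Solving P = MC: -110 - 56q + 6q^2 = 0 ⇒ q = -5/3 or 11. On the upward-sloping branch, q* = 11.
Check: AVC at q = 11 is £35 ≤ P, so revenue covers variable cost.
Profit = P·q − TC = 211·11 − 650 = £1671.

Produce at q = 11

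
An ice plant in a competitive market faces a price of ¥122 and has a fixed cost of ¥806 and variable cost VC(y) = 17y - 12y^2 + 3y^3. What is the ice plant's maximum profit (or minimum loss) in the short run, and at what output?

AVC = 17 - 12y + 3y^2; min AVC = ¥5 at y = 2. Since P = ¥122 ≥ min AVC, the firm produces.
With MC = 17 - 24y + 9y^2, P = MC on the upward-sloping part at y* = 5.
TR = 122·5 = 610. TC = 806 + 160 = 966. Profit = 610 − 966 = -¥356.
By producing, the firm covers all variable cost plus ¥450 of fixed cost; shutting down would lose the full ¥806.

Profit = -¥356 at y = 5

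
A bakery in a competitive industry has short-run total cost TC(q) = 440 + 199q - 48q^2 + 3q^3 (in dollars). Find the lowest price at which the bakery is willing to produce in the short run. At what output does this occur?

$7 per unit, at q = 8

The shutdown price is the minimum of AVC. VC = 199q - 48q^2 + 3q^3, so AVC = 199 - 48q + 3q^2.
dAVC/dq = -48 + 6q = 0 gives q = 8. min AVC = 199 - 48·8 + 3·8^2 = 7.
For P < $7 the firm produces nothing.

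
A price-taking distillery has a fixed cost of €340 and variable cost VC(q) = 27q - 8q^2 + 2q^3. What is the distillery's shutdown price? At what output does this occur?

The shutdown price is the minimum of AVC. VC = 27q - 8q^2 + 2q^3, so AVC = 27 - 8q + 2q^2.
At the minimum of AVC, MC = AVC. MC = 27 - 16q + 6q^2; setting MC = AVC gives 4q^2 - 8q = 0, so q = 2. min AVC = 19.
The firm shuts down for any P below €19.

€19 per unit, at q = 2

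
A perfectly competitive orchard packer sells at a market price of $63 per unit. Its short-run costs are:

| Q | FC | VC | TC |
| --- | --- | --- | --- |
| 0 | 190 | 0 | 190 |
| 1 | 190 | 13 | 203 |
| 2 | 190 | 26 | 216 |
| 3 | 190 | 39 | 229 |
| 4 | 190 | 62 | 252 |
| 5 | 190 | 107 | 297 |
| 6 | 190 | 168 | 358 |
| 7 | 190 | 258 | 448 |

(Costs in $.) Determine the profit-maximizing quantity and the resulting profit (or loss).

Q = 6; profit = $20

Profit at each row (π = 63Q − TC): Q=0: -190; Q=1: -140; Q=2: -90; Q=3: -40; Q=4: 0; Q=5: 18; Q=6: 20; Q=7: -7.
Profit is maximized at Q = 6. AVC there is 168/6 = $28 ≤ P, so producing beats shutting down (which would give -$190).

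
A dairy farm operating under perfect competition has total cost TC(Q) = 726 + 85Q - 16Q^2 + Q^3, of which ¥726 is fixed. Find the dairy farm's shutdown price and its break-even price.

Shutdown price = ¥21; break-even price = ¥96

AVC = 85 - 16Q + Q^2; minimized at Q = 8, giving min AVC = ¥21. That is the shutdown price.
ATC = 726/Q + 85 - 16Q + Q^2. Setting dATC/dQ = −726/Q^2 − 16 + 2Q = 0 gives Q = 11 (since 2·11^3 − 16·11^2 = 726).
min ATC = 726/11 + 85 − 16·11 + 11^2 = ¥96. That is the break-even price.
Between these two prices the firm operates at a loss; above ¥96 it earns a profit.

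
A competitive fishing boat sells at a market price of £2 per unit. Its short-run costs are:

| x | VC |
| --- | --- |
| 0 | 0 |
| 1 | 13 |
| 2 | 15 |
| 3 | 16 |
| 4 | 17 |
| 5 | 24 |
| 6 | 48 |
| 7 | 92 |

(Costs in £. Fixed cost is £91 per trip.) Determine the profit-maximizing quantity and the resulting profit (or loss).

x = 0 (shut down); profit = -£91

Compute π = P·x − TC at each output: x=0: -91; x=1: -102; x=2: -102; x=3: -101; x=4: -100; x=5: -105; x=6: -127; x=7: -169.
Profit is highest at x = 0. Equivalently, the lowest AVC in the table is 17/4 ≈ £4.25 at x = 4, and P = £2 falls below it — price never covers variable cost, so the firm shuts down and loses only its fixed cost.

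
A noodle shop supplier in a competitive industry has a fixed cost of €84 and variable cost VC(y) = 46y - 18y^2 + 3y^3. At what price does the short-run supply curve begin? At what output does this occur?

The shutdown price is the minimum of AVC. VC = 46y - 18y^2 + 3y^3, so AVC = 46 - 18y + 3y^2.
dAVC/dy = -18 + 6y = 0 gives y = 3. min AVC = 46 - 18·3 + 3·3^2 = 19.
The firm shuts down for any P below €19.

€19 per unit, at y = 3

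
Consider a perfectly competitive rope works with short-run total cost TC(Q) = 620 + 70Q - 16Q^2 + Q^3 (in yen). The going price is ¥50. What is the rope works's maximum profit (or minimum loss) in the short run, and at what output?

AVC = 70 - 16Q + Q^2 has its minimum ¥6 at Q = 8; price ¥50 clears that bar, so the firm operates.
With MC = 70 - 32Q + 3Q^2, P = MC on the upward-sloping part at Q* = 10.
TR = 50·10 = 500. TC = 620 + 100 = 720. Profit = 500 − 720 = -¥220.
By producing, the firm covers all variable cost plus ¥400 of fixed cost; shutting down would lose the full ¥620.

Profit = -¥220 at Q = 10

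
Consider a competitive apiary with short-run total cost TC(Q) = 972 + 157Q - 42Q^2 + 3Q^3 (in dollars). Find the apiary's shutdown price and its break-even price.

AVC = 157 - 42Q + 3Q^2; minimized at Q = 7, giving min AVC = $10. That is the shutdown price.
ATC = 972/Q + 157 - 42Q + 3Q^2. Setting dATC/dQ = −972/Q^2 − 42 + 6Q = 0 gives Q = 9 (since 6·9^3 − 42·9^2 = 972).
min ATC = 972/9 + 157 − 42·9 + 3·9^2 = $130. That is the break-even price.
Between these two prices the firm operates at a loss; above $130 it earns a profit.

Shutdown price = $10; break-even price = $130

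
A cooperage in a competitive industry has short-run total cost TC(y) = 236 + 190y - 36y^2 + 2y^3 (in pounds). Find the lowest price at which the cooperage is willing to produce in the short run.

The firm shuts down when price falls below the minimum of average variable cost. AVC = VC/y = 190 - 36y + 2y^2.
At the minimum of AVC, MC = AVC. MC = 190 - 72y + 6y^2; setting MC = AVC gives 4y^2 - 36y = 0, so y = 9. min AVC = 28.
So the shutdown price is £28.

£28 per unit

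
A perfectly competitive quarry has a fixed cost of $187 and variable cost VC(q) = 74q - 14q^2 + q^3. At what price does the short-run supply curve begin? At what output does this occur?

Short-run supply begins at min AVC. From VC = 74q - 14q^2 + q^3, AVC = 74 - 14q + q^2.
dAVC/dq = -14 + 2q = 0 gives q = 7. min AVC = 74 - 14·7 + 7^2 = 25.
The firm shuts down for any P below $25.

$25 per unit, at q = 7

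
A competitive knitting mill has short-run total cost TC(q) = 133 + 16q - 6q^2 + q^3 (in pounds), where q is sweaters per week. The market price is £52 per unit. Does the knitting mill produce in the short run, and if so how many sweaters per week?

From TC, MC = TC'(q) = 16 - 12q + 3q^2 and AVC = VC/q = 16 - 6q + q^2.
The AVC parabola has its vertex at q = 6/2 = 3, where AVC = 16 - 6·3 + 3^2 = £7.
P = £52 exceeds min AVC = £7, so the firm stays open.
Set P = MC: 52 = 16 - 12q + 3q^2 → -36 - 12q + 3q^2 = 0. The roots are q = -2 and q = 6; the profit-maximizing output is on the rising part of MC, so q* = 6.
Check: AVC at q = 6 is £16 ≤ P, so revenue covers variable cost.
Profit = P·q − TC = 52·6 − 229 = £83.

Produce at q = 6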